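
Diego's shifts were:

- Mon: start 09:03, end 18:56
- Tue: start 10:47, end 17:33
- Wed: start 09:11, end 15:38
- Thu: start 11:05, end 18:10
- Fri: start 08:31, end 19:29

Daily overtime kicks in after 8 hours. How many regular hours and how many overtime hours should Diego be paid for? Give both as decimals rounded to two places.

Mon: 09:03–18:56 = 9 h 53 min
Tue: 10:47–17:33 = 6 h 46 min
Wed: 09:11–15:38 = 6 h 27 min
Thu: 11:05–18:10 = 7 h 5 min
Fri: 08:31–19:29 = 10 h 58 min
Mon reg 8 h 0 min / OT 1 h 53 min; Tue reg 6 h 46 min / OT 0 h 0 min; Wed reg 6 h 27 min / OT 0 h 0 min; Thu reg 7 h 5 min / OT 0 h 0 min; Fri reg 8 h 0 min / OT 2 h 58 min.
Totals: regular 36 h 18 min, overtime 4 h 51 min.

Regular 36.30 hours, overtime 4.85 hours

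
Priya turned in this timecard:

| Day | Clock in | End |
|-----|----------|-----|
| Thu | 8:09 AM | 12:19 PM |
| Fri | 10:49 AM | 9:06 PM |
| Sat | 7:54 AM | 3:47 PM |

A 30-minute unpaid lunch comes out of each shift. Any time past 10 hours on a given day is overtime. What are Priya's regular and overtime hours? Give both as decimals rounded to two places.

Thu: 8:09 AM–12:19 PM = 4 h 10 min; less 30 min break → 3 h 40 min
Fri: 10:49 AM–9:06 PM = 10 h 17 min; less 30 min break → 9 h 47 min
Sat: 7:54 AM–3:47 PM = 7 h 53 min; less 30 min break → 7 h 23 min
Thu reg 3 h 40 min / OT 0 h 0 min; Fri reg 9 h 47 min / OT 0 h 0 min; Sat reg 7 h 23 min / OT 0 h 0 min.
Totals: regular 20 h 50 min, overtime 0 h 0 min.

Regular 20.83 hours, overtime 0.00 hours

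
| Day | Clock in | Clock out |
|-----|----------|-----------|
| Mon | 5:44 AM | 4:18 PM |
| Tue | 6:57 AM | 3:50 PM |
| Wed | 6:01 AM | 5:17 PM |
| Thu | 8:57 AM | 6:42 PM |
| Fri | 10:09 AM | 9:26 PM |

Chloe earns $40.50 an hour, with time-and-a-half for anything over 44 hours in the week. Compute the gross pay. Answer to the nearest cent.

Mon: 5:44 AM–4:18 PM = 10 h 34 min
Tue: 6:57 AM–3:50 PM = 8 h 53 min
Wed: 6:01 AM–5:17 PM = 11 h 16 min
Thu: 8:57 AM–6:42 PM = 9 h 45 min
Fri: 10:09 AM–9:26 PM = 11 h 17 min
Total worked: 51 h 45 min = 3105 min.
Regular 44 h 0 min = 2640 min at $40.50/h; overtime 7 h 45 min = 465 min at $60.75/h.
Pay = (2640 × $40.50 + 465 × $60.75) ÷ 60 = $2252.81.

$2252.81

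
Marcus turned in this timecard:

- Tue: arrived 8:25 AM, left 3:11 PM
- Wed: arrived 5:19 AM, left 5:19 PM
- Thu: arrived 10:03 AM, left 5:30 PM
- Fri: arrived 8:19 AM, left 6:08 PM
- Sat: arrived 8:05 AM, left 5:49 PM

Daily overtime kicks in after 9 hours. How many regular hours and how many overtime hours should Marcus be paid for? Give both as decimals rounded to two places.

Regular 41.22 hours, overtime 4.55 hours

Tue: 8:25 AM–3:11 PM = 6 h 46 min
Wed: 5:19 AM–5:19 PM = 12 h 0 min
Thu: 10:03 AM–5:30 PM = 7 h 27 min
Fri: 8:19 AM–6:08 PM = 9 h 49 min
Sat: 8:05 AM–5:49 PM = 9 h 44 min
Tue reg 6 h 46 min / OT 0 h 0 min; Wed reg 9 h 0 min / OT 3 h 0 min; Thu reg 7 h 27 min / OT 0 h 0 min; Fri reg 9 h 0 min / OT 0 h 49 min; Sat reg 9 h 0 min / OT 0 h 44 min.
Totals: regular 41 h 13 min, overtime 4 h 33 min.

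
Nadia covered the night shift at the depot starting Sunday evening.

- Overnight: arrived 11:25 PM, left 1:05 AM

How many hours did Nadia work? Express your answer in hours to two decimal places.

1.67 hours

Overnight: 11:25 PM → midnight = 0 h 35 min; midnight → 1:05 AM = 1 h 5 min; span 1 h 40 min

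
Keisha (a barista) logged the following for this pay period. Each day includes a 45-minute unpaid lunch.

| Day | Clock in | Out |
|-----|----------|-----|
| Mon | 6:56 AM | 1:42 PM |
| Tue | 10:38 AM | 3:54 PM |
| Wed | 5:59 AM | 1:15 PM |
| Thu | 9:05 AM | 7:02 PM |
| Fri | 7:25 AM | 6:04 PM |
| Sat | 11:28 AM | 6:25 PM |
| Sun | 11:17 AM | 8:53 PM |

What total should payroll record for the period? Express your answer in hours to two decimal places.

Mon: 6:56 AM–1:42 PM = 6 h 46 min; less 45 min break → 6 h 1 min
Tue: 10:38 AM–3:54 PM = 5 h 16 min; less 45 min break → 4 h 31 min
Wed: 5:59 AM–1:15 PM = 7 h 16 min; less 45 min break → 6 h 31 min
Thu: 9:05 AM–7:02 PM = 9 h 57 min; less 45 min break → 9 h 12 min
Fri: 7:25 AM–6:04 PM = 10 h 39 min; less 45 min break → 9 h 54 min
Sat: 11:28 AM–6:25 PM = 6 h 57 min; less 45 min break → 6 h 12 min
Sun: 11:17 AM–8:53 PM = 9 h 36 min; less 45 min break → 8 h 51 min
Total: 6 h 1 min + 4 h 31 min + 6 h 31 min + 9 h 12 min + 9 h 54 min + 6 h 12 min + 8 h 51 min = 51 h 12 min.

51.20 hours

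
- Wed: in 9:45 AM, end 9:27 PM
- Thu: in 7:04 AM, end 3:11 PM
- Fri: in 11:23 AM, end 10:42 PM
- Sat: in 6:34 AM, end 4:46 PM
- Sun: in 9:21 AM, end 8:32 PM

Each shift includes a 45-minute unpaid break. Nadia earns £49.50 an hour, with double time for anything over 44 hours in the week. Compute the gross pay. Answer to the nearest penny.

£2649.90

Wed: 9:45 AM–9:27 PM = 11 h 42 min; less 45 min break → 10 h 57 min
Thu: 7:04 AM–3:11 PM = 8 h 7 min; less 45 min break → 7 h 22 min
Fri: 11:23 AM–10:42 PM = 11 h 19 min; less 45 min break → 10 h 34 min
Sat: 6:34 AM–4:46 PM = 10 h 12 min; less 45 min break → 9 h 27 min
Sun: 9:21 AM–8:32 PM = 11 h 11 min; less 45 min break → 10 h 26 min
Total worked: 48 h 46 min = 2926 min.
Regular 44 h 0 min = 2640 min at £49.50/h; overtime 4 h 46 min = 286 min at £99.00/h.
Pay = (2640 × £49.50 + 286 × £99.00) ÷ 60 = £2649.90.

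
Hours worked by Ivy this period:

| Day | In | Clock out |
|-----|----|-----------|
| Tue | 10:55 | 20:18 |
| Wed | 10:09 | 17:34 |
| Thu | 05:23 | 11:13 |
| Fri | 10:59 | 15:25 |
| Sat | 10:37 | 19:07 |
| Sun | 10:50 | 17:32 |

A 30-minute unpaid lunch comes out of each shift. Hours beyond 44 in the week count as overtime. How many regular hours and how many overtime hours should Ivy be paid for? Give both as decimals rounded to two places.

Regular 39.27 hours, overtime 0.00 hours

Tue: 10:55–20:18 = 9 h 23 min; less 30 min break → 8 h 53 min
Wed: 10:09–17:34 = 7 h 25 min; less 30 min break → 6 h 55 min
Thu: 05:23–11:13 = 5 h 50 min; less 30 min break → 5 h 20 min
Fri: 10:59–15:25 = 4 h 26 min; less 30 min break → 3 h 56 min
Sat: 10:37–19:07 = 8 h 30 min; less 30 min break → 8 h 0 min
Sun: 10:50–17:32 = 6 h 42 min; less 30 min break → 6 h 12 min
Total worked: 39 h 16 min = 39.27 h.
Threshold 44 h → overtime 0 h 0 min, regular 39 h 16 min.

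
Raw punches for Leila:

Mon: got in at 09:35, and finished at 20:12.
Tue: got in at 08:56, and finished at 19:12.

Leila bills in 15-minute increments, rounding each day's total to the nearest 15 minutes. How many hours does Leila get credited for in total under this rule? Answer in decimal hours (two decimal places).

20.75 hours

Mon: 09:35–20:12 = 10 h 37 min → rounds to 10 h 30 min
Tue: 08:56–19:12 = 10 h 16 min → rounds to 10 h 15 min
Total credited: 20 h 45 min.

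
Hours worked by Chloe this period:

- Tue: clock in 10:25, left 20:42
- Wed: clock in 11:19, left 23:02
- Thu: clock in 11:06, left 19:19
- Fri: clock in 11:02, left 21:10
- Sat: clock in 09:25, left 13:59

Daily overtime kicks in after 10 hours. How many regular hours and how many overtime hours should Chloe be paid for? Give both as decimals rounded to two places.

Regular 42.78 hours, overtime 2.13 hours

Tue: 10:25–20:42 = 10 h 17 min
Wed: 11:19–23:02 = 11 h 43 min
Thu: 11:06–19:19 = 8 h 13 min
Fri: 11:02–21:10 = 10 h 8 min
Sat: 09:25–13:59 = 4 h 34 min
Tue reg 10 h 0 min / OT 0 h 17 min; Wed reg 10 h 0 min / OT 1 h 43 min; Thu reg 8 h 13 min / OT 0 h 0 min; Fri reg 10 h 0 min / OT 0 h 8 min; Sat reg 4 h 34 min / OT 0 h 0 min.
Totals: regular 42 h 47 min, overtime 2 h 8 min.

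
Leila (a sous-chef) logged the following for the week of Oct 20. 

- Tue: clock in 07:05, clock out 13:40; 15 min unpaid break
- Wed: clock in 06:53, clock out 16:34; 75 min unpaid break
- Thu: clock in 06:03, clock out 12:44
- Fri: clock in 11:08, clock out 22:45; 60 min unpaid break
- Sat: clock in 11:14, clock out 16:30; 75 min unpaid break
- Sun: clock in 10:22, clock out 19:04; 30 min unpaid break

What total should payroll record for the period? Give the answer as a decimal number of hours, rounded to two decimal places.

44.28 hours

Tue: 07:05–13:40 = 6 h 35 min; less 15 min break → 6 h 20 min
Wed: 06:53–16:34 = 9 h 41 min; less 75 min break → 8 h 26 min
Thu: 06:03–12:44 = 6 h 41 min
Fri: 11:08–22:45 = 11 h 37 min; less 60 min break → 10 h 37 min
Sat: 11:14–16:30 = 5 h 16 min; less 75 min break → 4 h 1 min
Sun: 10:22–19:04 = 8 h 42 min; less 30 min break → 8 h 12 min
Total: 6 h 20 min + 8 h 26 min + 6 h 41 min + 10 h 37 min + 4 h 1 min + 8 h 12 min = 44 h 17 min.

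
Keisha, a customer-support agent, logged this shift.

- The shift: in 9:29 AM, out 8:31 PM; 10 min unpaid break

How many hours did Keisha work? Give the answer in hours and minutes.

10 h 52 min

The shift: 9:29 AM–8:31 PM = 11 h 2 min; less 10 min break → 10 h 52 min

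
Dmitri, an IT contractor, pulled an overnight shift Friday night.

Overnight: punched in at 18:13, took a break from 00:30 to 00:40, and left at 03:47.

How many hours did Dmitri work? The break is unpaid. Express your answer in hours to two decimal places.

9.40 hours

Overnight: 18:13 → midnight = 5 h 47 min; midnight → 03:47 = 3 h 47 min; span 9 h 34 min; less 10 min break → 9 h 24 min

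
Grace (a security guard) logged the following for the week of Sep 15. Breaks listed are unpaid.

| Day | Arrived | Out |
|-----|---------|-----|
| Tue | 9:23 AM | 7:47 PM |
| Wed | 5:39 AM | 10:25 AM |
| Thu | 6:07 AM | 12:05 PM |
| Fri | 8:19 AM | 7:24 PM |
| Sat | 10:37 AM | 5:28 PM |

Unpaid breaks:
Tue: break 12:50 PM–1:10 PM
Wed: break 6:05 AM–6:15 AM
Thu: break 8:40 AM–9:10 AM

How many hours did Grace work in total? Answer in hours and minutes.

Tue: 9:23 AM–7:47 PM = 10 h 24 min; less 20 min break → 10 h 4 min
Wed: 5:39 AM–10:25 AM = 4 h 46 min; less 10 min break → 4 h 36 min
Thu: 6:07 AM–12:05 PM = 5 h 58 min; less 30 min break → 5 h 28 min
Fri: 8:19 AM–7:24 PM = 11 h 5 min
Sat: 10:37 AM–5:28 PM = 6 h 51 min
Total: 10 h 4 min + 4 h 36 min + 5 h 28 min + 11 h 5 min + 6 h 51 min = 38 h 4 min.

38 h 4 min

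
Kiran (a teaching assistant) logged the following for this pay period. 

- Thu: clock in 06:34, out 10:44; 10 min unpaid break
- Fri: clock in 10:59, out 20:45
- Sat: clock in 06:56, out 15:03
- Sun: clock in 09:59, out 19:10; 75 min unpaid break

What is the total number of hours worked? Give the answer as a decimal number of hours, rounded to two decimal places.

29.82 hours

Thu: 06:34–10:44 = 4 h 10 min; less 10 min break → 4 h 0 min
Fri: 10:59–20:45 = 9 h 46 min
Sat: 06:56–15:03 = 8 h 7 min
Sun: 09:59–19:10 = 9 h 11 min; less 75 min break → 7 h 56 min
Total: 4 h 0 min + 9 h 46 min + 8 h 7 min + 7 h 56 min = 29 h 49 min.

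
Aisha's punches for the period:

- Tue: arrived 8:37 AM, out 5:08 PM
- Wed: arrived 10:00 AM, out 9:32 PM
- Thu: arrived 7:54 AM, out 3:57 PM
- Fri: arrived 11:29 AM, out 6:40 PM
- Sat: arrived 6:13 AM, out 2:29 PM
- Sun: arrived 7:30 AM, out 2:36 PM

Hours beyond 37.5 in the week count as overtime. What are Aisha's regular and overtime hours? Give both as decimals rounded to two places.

Tue: 8:37 AM–5:08 PM = 8 h 31 min
Wed: 10:00 AM–9:32 PM = 11 h 32 min
Thu: 7:54 AM–3:57 PM = 8 h 3 min
Fri: 11:29 AM–6:40 PM = 7 h 11 min
Sat: 6:13 AM–2:29 PM = 8 h 16 min
Sun: 7:30 AM–2:36 PM = 7 h 6 min
Total worked: 50 h 39 min = 50.65 h.
Threshold 37.5 h → overtime 13 h 9 min, regular 37 h 30 min.

Regular 37.50 hours, overtime 13.15 hours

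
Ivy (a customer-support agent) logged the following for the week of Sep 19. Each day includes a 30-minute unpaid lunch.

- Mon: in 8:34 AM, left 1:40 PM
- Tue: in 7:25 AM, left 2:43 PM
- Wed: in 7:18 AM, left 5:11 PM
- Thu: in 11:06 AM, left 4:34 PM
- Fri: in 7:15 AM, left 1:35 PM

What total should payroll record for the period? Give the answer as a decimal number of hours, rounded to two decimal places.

Mon: 8:34 AM–1:40 PM = 5 h 6 min; less 30 min break → 4 h 36 min
Tue: 7:25 AM–2:43 PM = 7 h 18 min; less 30 min break → 6 h 48 min
Wed: 7:18 AM–5:11 PM = 9 h 53 min; less 30 min break → 9 h 23 min
Thu: 11:06 AM–4:34 PM = 5 h 28 min; less 30 min break → 4 h 58 min
Fri: 7:15 AM–1:35 PM = 6 h 20 min; less 30 min break → 5 h 50 min
Total: 4 h 36 min + 6 h 48 min + 9 h 23 min + 4 h 58 min + 5 h 50 min = 31 h 35 min.

31.58 hours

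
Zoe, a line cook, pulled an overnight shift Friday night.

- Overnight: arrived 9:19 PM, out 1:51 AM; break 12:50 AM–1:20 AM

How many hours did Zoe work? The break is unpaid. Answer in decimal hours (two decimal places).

Overnight: 9:19 PM → midnight = 2 h 41 min; midnight → 1:51 AM = 1 h 51 min; span 4 h 32 min; less 30 min break → 4 h 2 min

4.03 hours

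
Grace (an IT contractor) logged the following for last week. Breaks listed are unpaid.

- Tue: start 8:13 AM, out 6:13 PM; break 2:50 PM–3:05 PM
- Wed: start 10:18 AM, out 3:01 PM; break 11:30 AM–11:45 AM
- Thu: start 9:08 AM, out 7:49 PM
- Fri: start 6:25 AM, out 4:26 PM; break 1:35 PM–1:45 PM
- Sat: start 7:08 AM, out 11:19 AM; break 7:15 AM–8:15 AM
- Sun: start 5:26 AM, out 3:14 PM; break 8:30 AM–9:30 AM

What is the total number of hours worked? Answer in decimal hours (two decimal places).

Tue: 8:13 AM–6:13 PM = 10 h 0 min; less 15 min break → 9 h 45 min
Wed: 10:18 AM–3:01 PM = 4 h 43 min; less 15 min break → 4 h 28 min
Thu: 9:08 AM–7:49 PM = 10 h 41 min
Fri: 6:25 AM–4:26 PM = 10 h 1 min; less 10 min break → 9 h 51 min
Sat: 7:08 AM–11:19 AM = 4 h 11 min; less 60 min break → 3 h 11 min
Sun: 5:26 AM–3:14 PM = 9 h 48 min; less 60 min break → 8 h 48 min
Total: 9 h 45 min + 4 h 28 min + 10 h 41 min + 9 h 51 min + 3 h 11 min + 8 h 48 min = 46 h 44 min.

46.73 hours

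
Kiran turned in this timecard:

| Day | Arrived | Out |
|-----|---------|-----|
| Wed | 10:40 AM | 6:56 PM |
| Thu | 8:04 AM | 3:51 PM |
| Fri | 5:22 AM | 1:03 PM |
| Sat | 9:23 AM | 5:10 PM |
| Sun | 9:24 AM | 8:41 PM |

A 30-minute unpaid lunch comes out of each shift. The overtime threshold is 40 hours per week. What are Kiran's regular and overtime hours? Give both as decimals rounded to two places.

Wed: 10:40 AM–6:56 PM = 8 h 16 min; less 30 min break → 7 h 46 min
Thu: 8:04 AM–3:51 PM = 7 h 47 min; less 30 min break → 7 h 17 min
Fri: 5:22 AM–1:03 PM = 7 h 41 min; less 30 min break → 7 h 11 min
Sat: 9:23 AM–5:10 PM = 7 h 47 min; less 30 min break → 7 h 17 min
Sun: 9:24 AM–8:41 PM = 11 h 17 min; less 30 min break → 10 h 47 min
Total worked: 40 h 18 min = 40.30 h.
Threshold 40 h → overtime 0 h 18 min, regular 40 h 0 min.

Regular 40.00 hours, overtime 0.30 hours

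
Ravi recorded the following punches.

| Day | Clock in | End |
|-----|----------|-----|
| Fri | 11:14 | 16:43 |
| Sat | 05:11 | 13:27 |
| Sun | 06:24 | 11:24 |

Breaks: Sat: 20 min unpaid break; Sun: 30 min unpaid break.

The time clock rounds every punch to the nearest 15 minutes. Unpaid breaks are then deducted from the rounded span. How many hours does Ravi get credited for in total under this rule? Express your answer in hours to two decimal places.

17.92 hours

Fri: in 11:14→11:15, out 16:43→16:45; 5 h 30 min
Sat: in 05:11→05:15, out 13:27→13:30; 8 h 15 min − 20 min = 7 h 55 min
Sun: in 06:24→06:30, out 11:24→11:30; 5 h 0 min − 30 min = 4 h 30 min
Total credited: 17 h 55 min.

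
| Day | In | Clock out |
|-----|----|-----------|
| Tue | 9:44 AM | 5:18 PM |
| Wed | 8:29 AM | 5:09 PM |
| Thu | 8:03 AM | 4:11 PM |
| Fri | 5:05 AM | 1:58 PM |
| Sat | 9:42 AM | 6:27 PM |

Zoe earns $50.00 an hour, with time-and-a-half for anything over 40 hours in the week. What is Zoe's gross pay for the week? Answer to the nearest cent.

$2150.00

Tue: 9:44 AM–5:18 PM = 7 h 34 min
Wed: 8:29 AM–5:09 PM = 8 h 40 min
Thu: 8:03 AM–4:11 PM = 8 h 8 min
Fri: 5:05 AM–1:58 PM = 8 h 53 min
Sat: 9:42 AM–6:27 PM = 8 h 45 min
Total worked: 42 h 0 min = 2520 min.
Regular 40 h 0 min = 2400 min at $50.00/h; overtime 2 h 0 min = 120 min at $75.00/h.
Pay = (2400 × $50.00 + 120 × $75.00) ÷ 60 = $2150.00.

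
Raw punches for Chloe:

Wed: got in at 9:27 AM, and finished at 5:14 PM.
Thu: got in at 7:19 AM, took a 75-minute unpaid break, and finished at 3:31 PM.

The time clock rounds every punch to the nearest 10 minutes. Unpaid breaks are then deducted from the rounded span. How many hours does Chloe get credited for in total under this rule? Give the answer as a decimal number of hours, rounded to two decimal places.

14.58 hours

Wed: in 9:27 AM→9:30 AM, out 5:14 PM→5:10 PM; 7 h 40 min
Thu: in 7:19 AM→7:20 AM, out 3:31 PM→3:30 PM; 8 h 10 min − 75 min = 6 h 55 min
Total credited: 14 h 35 min.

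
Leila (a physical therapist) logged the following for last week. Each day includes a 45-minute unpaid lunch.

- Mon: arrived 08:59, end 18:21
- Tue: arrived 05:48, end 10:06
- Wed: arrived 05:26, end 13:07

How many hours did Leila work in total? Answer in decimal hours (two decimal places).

Mon: 08:59–18:21 = 9 h 22 min; less 45 min break → 8 h 37 min
Tue: 05:48–10:06 = 4 h 18 min; less 45 min break → 3 h 33 min
Wed: 05:26–13:07 = 7 h 41 min; less 45 min break → 6 h 56 min
Total: 8 h 37 min + 3 h 33 min + 6 h 56 min = 19 h 6 min.

19.10 hours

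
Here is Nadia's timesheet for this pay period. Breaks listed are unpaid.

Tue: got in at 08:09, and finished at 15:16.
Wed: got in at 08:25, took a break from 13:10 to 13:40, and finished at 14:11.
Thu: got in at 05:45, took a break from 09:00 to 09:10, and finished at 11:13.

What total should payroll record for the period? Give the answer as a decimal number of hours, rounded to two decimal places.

Tue: 08:09–15:16 = 7 h 7 min
Wed: 08:25–14:11 = 5 h 46 min; less 30 min break → 5 h 16 min
Thu: 05:45–11:13 = 5 h 28 min; less 10 min break → 5 h 18 min
Total: 7 h 7 min + 5 h 16 min + 5 h 18 min = 17 h 41 min.

17.68 hours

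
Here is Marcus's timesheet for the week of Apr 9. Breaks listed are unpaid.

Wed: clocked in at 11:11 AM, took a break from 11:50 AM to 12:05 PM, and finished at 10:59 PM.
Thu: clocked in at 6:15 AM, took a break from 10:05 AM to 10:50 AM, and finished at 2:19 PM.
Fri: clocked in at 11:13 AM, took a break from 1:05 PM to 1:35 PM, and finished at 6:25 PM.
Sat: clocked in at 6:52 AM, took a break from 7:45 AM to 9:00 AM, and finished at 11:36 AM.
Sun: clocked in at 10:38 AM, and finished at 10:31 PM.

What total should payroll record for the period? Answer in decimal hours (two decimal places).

Wed: 11:11 AM–10:59 PM = 11 h 48 min; less 15 min break → 11 h 33 min
Thu: 6:15 AM–2:19 PM = 8 h 4 min; less 45 min break → 7 h 19 min
Fri: 11:13 AM–6:25 PM = 7 h 12 min; less 30 min break → 6 h 42 min
Sat: 6:52 AM–11:36 AM = 4 h 44 min; less 75 min break → 3 h 29 min
Sun: 10:38 AM–10:31 PM = 11 h 53 min
Total: 11 h 33 min + 7 h 19 min + 6 h 42 min + 3 h 29 min + 11 h 53 min = 40 h 56 min.

40.93 hours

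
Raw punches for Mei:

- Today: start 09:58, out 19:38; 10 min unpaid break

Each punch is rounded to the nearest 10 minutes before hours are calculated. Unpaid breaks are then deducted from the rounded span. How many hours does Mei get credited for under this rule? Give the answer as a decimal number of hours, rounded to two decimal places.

Today: in 09:58→10:00, out 19:38→19:40; 9 h 40 min − 10 min = 9 h 30 min

9.50 hours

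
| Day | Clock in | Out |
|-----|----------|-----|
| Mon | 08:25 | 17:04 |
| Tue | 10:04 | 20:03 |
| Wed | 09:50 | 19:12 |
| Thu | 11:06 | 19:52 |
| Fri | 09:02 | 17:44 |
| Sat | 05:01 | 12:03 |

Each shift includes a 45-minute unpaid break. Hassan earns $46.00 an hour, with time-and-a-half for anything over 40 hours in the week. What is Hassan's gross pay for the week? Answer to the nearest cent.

Mon: 08:25–17:04 = 8 h 39 min; less 45 min break → 7 h 54 min
Tue: 10:04–20:03 = 9 h 59 min; less 45 min break → 9 h 14 min
Wed: 09:50–19:12 = 9 h 22 min; less 45 min break → 8 h 37 min
Thu: 11:06–19:52 = 8 h 46 min; less 45 min break → 8 h 1 min
Fri: 09:02–17:44 = 8 h 42 min; less 45 min break → 7 h 57 min
Sat: 05:01–12:03 = 7 h 2 min; less 45 min break → 6 h 17 min
Total worked: 48 h 0 min = 2880 min.
Regular 40 h 0 min = 2400 min at $46.00/h; overtime 8 h 0 min = 480 min at $69.00/h.
Pay = (2400 × $46.00 + 480 × $69.00) ÷ 60 = $2392.00.

$2392.00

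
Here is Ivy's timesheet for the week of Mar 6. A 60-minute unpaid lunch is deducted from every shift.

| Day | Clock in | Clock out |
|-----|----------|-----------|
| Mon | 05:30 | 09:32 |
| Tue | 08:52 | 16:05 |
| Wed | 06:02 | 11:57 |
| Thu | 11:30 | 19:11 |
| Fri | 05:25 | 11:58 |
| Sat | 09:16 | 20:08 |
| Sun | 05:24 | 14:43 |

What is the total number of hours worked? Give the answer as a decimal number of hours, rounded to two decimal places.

44.58 hours

Mon: 05:30–09:32 = 4 h 2 min; less 60 min break → 3 h 2 min
Tue: 08:52–16:05 = 7 h 13 min; less 60 min break → 6 h 13 min
Wed: 06:02–11:57 = 5 h 55 min; less 60 min break → 4 h 55 min
Thu: 11:30–19:11 = 7 h 41 min; less 60 min break → 6 h 41 min
Fri: 05:25–11:58 = 6 h 33 min; less 60 min break → 5 h 33 min
Sat: 09:16–20:08 = 10 h 52 min; less 60 min break → 9 h 52 min
Sun: 05:24–14:43 = 9 h 19 min; less 60 min break → 8 h 19 min
Total: 3 h 2 min + 6 h 13 min + 4 h 55 min + 6 h 41 min + 5 h 33 min + 9 h 52 min + 8 h 19 min = 44 h 35 min.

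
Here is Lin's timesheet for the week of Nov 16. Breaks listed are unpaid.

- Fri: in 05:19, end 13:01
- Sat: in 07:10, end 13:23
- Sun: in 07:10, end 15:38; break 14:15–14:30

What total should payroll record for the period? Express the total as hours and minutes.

Fri: 05:19–13:01 = 7 h 42 min
Sat: 07:10–13:23 = 6 h 13 min
Sun: 07:10–15:38 = 8 h 28 min; less 15 min break → 8 h 13 min
Total: 7 h 42 min + 6 h 13 min + 8 h 13 min = 22 h 8 min.

22 h 8 min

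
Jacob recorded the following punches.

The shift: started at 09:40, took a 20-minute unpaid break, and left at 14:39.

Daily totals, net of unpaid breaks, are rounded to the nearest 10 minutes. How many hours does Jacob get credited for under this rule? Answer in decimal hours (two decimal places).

4.67 hours

The shift: 09:40–14:39 = 4 h 59 min − 20 min = 4 h 39 min → rounds to 4 h 40 min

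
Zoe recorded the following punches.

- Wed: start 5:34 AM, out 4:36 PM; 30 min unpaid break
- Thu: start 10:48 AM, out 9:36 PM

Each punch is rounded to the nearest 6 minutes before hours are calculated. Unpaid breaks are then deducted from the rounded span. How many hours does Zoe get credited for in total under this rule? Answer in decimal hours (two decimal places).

Wed: in 5:34 AM→5:36 AM, out 4:36 PM→4:36 PM; 11 h 0 min − 30 min = 10 h 30 min
Thu: in 10:48 AM→10:48 AM, out 9:36 PM→9:36 PM; 10 h 48 min
Total credited: 21 h 18 min.

21.30 hours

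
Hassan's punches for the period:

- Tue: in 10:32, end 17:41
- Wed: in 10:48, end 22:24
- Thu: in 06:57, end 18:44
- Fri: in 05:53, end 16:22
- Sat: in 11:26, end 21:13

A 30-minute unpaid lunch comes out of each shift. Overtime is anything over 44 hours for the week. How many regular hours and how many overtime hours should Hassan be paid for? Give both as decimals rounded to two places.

Tue: 10:32–17:41 = 7 h 9 min; less 30 min break → 6 h 39 min
Wed: 10:48–22:24 = 11 h 36 min; less 30 min break → 11 h 6 min
Thu: 06:57–18:44 = 11 h 47 min; less 30 min break → 11 h 17 min
Fri: 05:53–16:22 = 10 h 29 min; less 30 min break → 9 h 59 min
Sat: 11:26–21:13 = 9 h 47 min; less 30 min break → 9 h 17 min
Total worked: 48 h 18 min = 48.30 h.
Threshold 44 h → overtime 4 h 18 min, regular 44 h 0 min.

Regular 44.00 hours, overtime 4.30 hours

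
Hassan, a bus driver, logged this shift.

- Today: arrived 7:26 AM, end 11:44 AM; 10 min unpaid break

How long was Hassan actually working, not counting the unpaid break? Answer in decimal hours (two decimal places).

4.13 hours

Today: 7:26 AM–11:44 AM = 4 h 18 min; less 10 min break → 4 h 8 min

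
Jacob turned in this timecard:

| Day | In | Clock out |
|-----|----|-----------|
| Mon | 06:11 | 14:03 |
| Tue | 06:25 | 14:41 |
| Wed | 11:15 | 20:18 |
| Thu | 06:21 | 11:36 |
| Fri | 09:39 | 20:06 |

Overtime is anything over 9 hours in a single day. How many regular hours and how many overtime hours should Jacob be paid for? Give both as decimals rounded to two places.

Regular 39.38 hours, overtime 1.50 hours

Mon: 06:11–14:03 = 7 h 52 min
Tue: 06:25–14:41 = 8 h 16 min
Wed: 11:15–20:18 = 9 h 3 min
Thu: 06:21–11:36 = 5 h 15 min
Fri: 09:39–20:06 = 10 h 27 min
Mon reg 7 h 52 min / OT 0 h 0 min; Tue reg 8 h 16 min / OT 0 h 0 min; Wed reg 9 h 0 min / OT 0 h 3 min; Thu reg 5 h 15 min / OT 0 h 0 min; Fri reg 9 h 0 min / OT 1 h 27 min.
Totals: regular 39 h 23 min, overtime 1 h 30 min.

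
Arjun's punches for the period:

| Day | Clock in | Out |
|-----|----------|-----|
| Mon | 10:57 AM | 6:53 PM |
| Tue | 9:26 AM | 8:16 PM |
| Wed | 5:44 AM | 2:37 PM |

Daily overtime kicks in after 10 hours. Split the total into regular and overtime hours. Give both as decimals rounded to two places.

Mon: 10:57 AM–6:53 PM = 7 h 56 min
Tue: 9:26 AM–8:16 PM = 10 h 50 min
Wed: 5:44 AM–2:37 PM = 8 h 53 min
Mon reg 7 h 56 min / OT 0 h 0 min; Tue reg 10 h 0 min / OT 0 h 50 min; Wed reg 8 h 53 min / OT 0 h 0 min.
Totals: regular 26 h 49 min, overtime 0 h 50 min.

Regular 26.82 hours, overtime 0.83 hours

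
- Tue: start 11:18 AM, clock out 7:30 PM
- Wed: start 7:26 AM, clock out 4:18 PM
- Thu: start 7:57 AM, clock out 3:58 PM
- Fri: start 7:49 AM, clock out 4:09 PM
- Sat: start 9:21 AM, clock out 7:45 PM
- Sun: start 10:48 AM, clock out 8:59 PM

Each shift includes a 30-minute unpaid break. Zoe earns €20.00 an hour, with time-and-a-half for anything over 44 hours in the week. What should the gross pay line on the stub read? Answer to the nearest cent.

Tue: 11:18 AM–7:30 PM = 8 h 12 min; less 30 min break → 7 h 42 min
Wed: 7:26 AM–4:18 PM = 8 h 52 min; less 30 min break → 8 h 22 min
Thu: 7:57 AM–3:58 PM = 8 h 1 min; less 30 min break → 7 h 31 min
Fri: 7:49 AM–4:09 PM = 8 h 20 min; less 30 min break → 7 h 50 min
Sat: 9:21 AM–7:45 PM = 10 h 24 min; less 30 min break → 9 h 54 min
Sun: 10:48 AM–8:59 PM = 10 h 11 min; less 30 min break → 9 h 41 min
Total worked: 51 h 0 min = 3060 min.
Regular 44 h 0 min = 2640 min at €20.00/h; overtime 7 h 0 min = 420 min at €30.00/h.
Pay = (2640 × €20.00 + 420 × €30.00) ÷ 60 = €1090.00.

€1090.00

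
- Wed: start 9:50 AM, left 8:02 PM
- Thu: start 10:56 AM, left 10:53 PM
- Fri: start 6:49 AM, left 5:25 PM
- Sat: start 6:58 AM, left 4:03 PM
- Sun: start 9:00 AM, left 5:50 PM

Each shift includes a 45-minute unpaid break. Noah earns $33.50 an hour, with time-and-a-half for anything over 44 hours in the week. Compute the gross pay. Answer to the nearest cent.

Wed: 9:50 AM–8:02 PM = 10 h 12 min; less 45 min break → 9 h 27 min
Thu: 10:56 AM–10:53 PM = 11 h 57 min; less 45 min break → 11 h 12 min
Fri: 6:49 AM–5:25 PM = 10 h 36 min; less 45 min break → 9 h 51 min
Sat: 6:58 AM–4:03 PM = 9 h 5 min; less 45 min break → 8 h 20 min
Sun: 9:00 AM–5:50 PM = 8 h 50 min; less 45 min break → 8 h 5 min
Total worked: 46 h 55 min = 2815 min.
Regular 44 h 0 min = 2640 min at $33.50/h; overtime 2 h 55 min = 175 min at $50.25/h.
Pay = (2640 × $33.50 + 175 × $50.25) ÷ 60 = $1620.56.

$1620.56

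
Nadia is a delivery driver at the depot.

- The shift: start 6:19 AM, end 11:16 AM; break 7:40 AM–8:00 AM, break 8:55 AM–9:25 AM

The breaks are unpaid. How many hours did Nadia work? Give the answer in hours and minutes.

4 h 7 min

The shift: 6:19 AM–11:16 AM = 4 h 57 min; less 50 min break → 4 h 7 min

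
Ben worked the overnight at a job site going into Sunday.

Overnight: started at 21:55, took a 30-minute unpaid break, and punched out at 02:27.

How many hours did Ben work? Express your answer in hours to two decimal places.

Overnight: 21:55 → midnight = 2 h 5 min; midnight → 02:27 = 2 h 27 min; span 4 h 32 min; less 30 min break → 4 h 2 min

4.03 hours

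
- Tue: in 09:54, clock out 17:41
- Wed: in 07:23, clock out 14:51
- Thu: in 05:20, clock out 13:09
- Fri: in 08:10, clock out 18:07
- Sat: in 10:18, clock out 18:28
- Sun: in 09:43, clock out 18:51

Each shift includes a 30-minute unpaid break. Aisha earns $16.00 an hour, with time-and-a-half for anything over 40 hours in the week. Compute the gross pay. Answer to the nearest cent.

$815.60

Tue: 09:54–17:41 = 7 h 47 min; less 30 min break → 7 h 17 min
Wed: 07:23–14:51 = 7 h 28 min; less 30 min break → 6 h 58 min
Thu: 05:20–13:09 = 7 h 49 min; less 30 min break → 7 h 19 min
Fri: 08:10–18:07 = 9 h 57 min; less 30 min break → 9 h 27 min
Sat: 10:18–18:28 = 8 h 10 min; less 30 min break → 7 h 40 min
Sun: 09:43–18:51 = 9 h 8 min; less 30 min break → 8 h 38 min
Total worked: 47 h 19 min = 2839 min.
Regular 40 h 0 min = 2400 min at $16.00/h; overtime 7 h 19 min = 439 min at $24.00/h.
Pay = (2400 × $16.00 + 439 × $24.00) ÷ 60 = $815.60.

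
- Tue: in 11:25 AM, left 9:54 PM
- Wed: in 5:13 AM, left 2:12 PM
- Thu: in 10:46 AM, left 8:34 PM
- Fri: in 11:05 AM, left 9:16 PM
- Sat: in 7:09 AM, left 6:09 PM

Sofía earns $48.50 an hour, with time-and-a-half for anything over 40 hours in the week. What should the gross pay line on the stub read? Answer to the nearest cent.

Tue: 11:25 AM–9:54 PM = 10 h 29 min
Wed: 5:13 AM–2:12 PM = 8 h 59 min
Thu: 10:46 AM–8:34 PM = 9 h 48 min
Fri: 11:05 AM–9:16 PM = 10 h 11 min
Sat: 7:09 AM–6:09 PM = 11 h 0 min
Total worked: 50 h 27 min = 3027 min.
Regular 40 h 0 min = 2400 min at $48.50/h; overtime 10 h 27 min = 627 min at $72.75/h.
Pay = (2400 × $48.50 + 627 × $72.75) ÷ 60 = $2700.24.

$2700.24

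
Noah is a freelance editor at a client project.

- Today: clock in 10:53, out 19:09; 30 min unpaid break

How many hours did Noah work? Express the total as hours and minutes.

7 h 46 min

Today: 10:53–19:09 = 8 h 16 min; less 30 min break → 7 h 46 min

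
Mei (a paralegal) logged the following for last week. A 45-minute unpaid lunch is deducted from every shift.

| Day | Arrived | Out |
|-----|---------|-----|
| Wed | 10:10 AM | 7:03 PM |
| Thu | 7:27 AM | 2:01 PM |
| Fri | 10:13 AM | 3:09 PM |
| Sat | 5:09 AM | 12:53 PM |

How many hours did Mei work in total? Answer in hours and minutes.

Wed: 10:10 AM–7:03 PM = 8 h 53 min; less 45 min break → 8 h 8 min
Thu: 7:27 AM–2:01 PM = 6 h 34 min; less 45 min break → 5 h 49 min
Fri: 10:13 AM–3:09 PM = 4 h 56 min; less 45 min break → 4 h 11 min
Sat: 5:09 AM–12:53 PM = 7 h 44 min; less 45 min break → 6 h 59 min
Total: 8 h 8 min + 5 h 49 min + 4 h 11 min + 6 h 59 min = 25 h 7 min.

25 h 7 min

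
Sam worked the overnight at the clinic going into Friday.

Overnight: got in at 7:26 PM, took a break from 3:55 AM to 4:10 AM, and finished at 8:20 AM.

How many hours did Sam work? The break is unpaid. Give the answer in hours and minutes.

Overnight: 7:26 PM → midnight = 4 h 34 min; midnight → 8:20 AM = 8 h 20 min; span 12 h 54 min; less 15 min break → 12 h 39 min

12 h 39 min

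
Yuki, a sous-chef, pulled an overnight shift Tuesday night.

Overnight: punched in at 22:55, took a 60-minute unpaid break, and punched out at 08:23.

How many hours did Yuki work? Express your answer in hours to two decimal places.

8.47 hours

Overnight: 22:55 → midnight = 1 h 5 min; midnight → 08:23 = 8 h 23 min; span 9 h 28 min; less 60 min break → 8 h 28 min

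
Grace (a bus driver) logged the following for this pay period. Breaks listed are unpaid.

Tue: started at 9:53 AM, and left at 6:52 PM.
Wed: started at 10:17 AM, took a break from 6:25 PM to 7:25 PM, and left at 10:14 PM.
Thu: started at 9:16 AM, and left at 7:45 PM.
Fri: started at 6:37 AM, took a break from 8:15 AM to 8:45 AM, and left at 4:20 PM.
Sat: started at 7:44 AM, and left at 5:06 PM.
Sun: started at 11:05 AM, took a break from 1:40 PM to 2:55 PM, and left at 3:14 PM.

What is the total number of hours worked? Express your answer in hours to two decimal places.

51.90 hours

Tue: 9:53 AM–6:52 PM = 8 h 59 min
Wed: 10:17 AM–10:14 PM = 11 h 57 min; less 60 min break → 10 h 57 min
Thu: 9:16 AM–7:45 PM = 10 h 29 min
Fri: 6:37 AM–4:20 PM = 9 h 43 min; less 30 min break → 9 h 13 min
Sat: 7:44 AM–5:06 PM = 9 h 22 min
Sun: 11:05 AM–3:14 PM = 4 h 9 min; less 75 min break → 2 h 54 min
Total: 8 h 59 min + 10 h 57 min + 10 h 29 min + 9 h 13 min + 9 h 22 min + 2 h 54 min = 51 h 54 min.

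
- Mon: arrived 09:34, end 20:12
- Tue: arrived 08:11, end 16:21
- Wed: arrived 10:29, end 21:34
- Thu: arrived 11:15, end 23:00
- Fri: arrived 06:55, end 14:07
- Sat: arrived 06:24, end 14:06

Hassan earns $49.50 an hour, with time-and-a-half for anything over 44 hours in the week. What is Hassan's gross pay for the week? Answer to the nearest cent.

$3108.60

Mon: 09:34–20:12 = 10 h 38 min
Tue: 08:11–16:21 = 8 h 10 min
Wed: 10:29–21:34 = 11 h 5 min
Thu: 11:15–23:00 = 11 h 45 min
Fri: 06:55–14:07 = 7 h 12 min
Sat: 06:24–14:06 = 7 h 42 min
Total worked: 56 h 32 min = 3392 min.
Regular 44 h 0 min = 2640 min at $49.50/h; overtime 12 h 32 min = 752 min at $74.25/h.
Pay = (2640 × $49.50 + 752 × $74.25) ÷ 60 = $3108.60.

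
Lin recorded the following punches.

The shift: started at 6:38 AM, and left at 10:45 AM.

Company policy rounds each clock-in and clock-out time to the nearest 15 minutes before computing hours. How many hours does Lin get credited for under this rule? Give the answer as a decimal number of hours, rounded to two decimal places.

4.00 hours

The shift: in 6:38 AM→6:45 AM, out 10:45 AM→10:45 AM; 4 h 0 min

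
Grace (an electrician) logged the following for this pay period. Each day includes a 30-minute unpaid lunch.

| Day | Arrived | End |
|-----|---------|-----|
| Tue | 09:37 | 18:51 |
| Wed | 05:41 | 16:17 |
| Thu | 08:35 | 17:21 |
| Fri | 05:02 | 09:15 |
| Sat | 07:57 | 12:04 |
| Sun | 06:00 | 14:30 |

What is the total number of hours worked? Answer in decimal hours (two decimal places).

Tue: 09:37–18:51 = 9 h 14 min; less 30 min break → 8 h 44 min
Wed: 05:41–16:17 = 10 h 36 min; less 30 min break → 10 h 6 min
Thu: 08:35–17:21 = 8 h 46 min; less 30 min break → 8 h 16 min
Fri: 05:02–09:15 = 4 h 13 min; less 30 min break → 3 h 43 min
Sat: 07:57–12:04 = 4 h 7 min; less 30 min break → 3 h 37 min
Sun: 06:00–14:30 = 8 h 30 min; less 30 min break → 8 h 0 min
Total: 8 h 44 min + 10 h 6 min + 8 h 16 min + 3 h 43 min + 3 h 37 min + 8 h 0 min = 42 h 26 min.

42.43 hours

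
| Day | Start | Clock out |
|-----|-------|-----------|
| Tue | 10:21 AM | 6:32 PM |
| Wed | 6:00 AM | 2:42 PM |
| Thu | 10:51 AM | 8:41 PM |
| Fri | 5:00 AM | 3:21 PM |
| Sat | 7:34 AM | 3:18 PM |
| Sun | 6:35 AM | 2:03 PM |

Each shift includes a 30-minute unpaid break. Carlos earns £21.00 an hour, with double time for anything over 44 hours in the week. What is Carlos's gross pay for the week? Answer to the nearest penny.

Tue: 10:21 AM–6:32 PM = 8 h 11 min; less 30 min break → 7 h 41 min
Wed: 6:00 AM–2:42 PM = 8 h 42 min; less 30 min break → 8 h 12 min
Thu: 10:51 AM–8:41 PM = 9 h 50 min; less 30 min break → 9 h 20 min
Fri: 5:00 AM–3:21 PM = 10 h 21 min; less 30 min break → 9 h 51 min
Sat: 7:34 AM–3:18 PM = 7 h 44 min; less 30 min break → 7 h 14 min
Sun: 6:35 AM–2:03 PM = 7 h 28 min; less 30 min break → 6 h 58 min
Total worked: 49 h 16 min = 2956 min.
Regular 44 h 0 min = 2640 min at £21.00/h; overtime 5 h 16 min = 316 min at £42.00/h.
Pay = (2640 × £21.00 + 316 × £42.00) ÷ 60 = £1145.20.

£1145.20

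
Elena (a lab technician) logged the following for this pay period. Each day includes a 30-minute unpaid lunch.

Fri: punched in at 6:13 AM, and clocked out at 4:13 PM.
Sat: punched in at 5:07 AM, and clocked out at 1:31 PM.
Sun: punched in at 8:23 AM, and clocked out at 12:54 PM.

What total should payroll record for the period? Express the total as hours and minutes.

Fri: 6:13 AM–4:13 PM = 10 h 0 min; less 30 min break → 9 h 30 min
Sat: 5:07 AM–1:31 PM = 8 h 24 min; less 30 min break → 7 h 54 min
Sun: 8:23 AM–12:54 PM = 4 h 31 min; less 30 min break → 4 h 1 min
Total: 9 h 30 min + 7 h 54 min + 4 h 1 min = 21 h 25 min.

21 h 25 min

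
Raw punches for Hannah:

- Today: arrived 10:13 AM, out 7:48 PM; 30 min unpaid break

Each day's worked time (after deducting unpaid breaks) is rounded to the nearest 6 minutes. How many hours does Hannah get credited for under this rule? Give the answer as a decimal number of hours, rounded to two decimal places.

9.10 hours

Today: 10:13 AM–7:48 PM = 9 h 35 min − 30 min = 9 h 5 min → rounds to 9 h 6 min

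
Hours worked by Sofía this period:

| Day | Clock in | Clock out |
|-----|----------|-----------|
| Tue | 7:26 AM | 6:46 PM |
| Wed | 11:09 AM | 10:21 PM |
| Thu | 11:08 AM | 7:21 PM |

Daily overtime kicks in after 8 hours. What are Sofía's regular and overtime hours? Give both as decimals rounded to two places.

Tue: 7:26 AM–6:46 PM = 11 h 20 min
Wed: 11:09 AM–10:21 PM = 11 h 12 min
Thu: 11:08 AM–7:21 PM = 8 h 13 min
Tue reg 8 h 0 min / OT 3 h 20 min; Wed reg 8 h 0 min / OT 3 h 12 min; Thu reg 8 h 0 min / OT 0 h 13 min.
Totals: regular 24 h 0 min, overtime 6 h 45 min.

Regular 24.00 hours, overtime 6.75 hours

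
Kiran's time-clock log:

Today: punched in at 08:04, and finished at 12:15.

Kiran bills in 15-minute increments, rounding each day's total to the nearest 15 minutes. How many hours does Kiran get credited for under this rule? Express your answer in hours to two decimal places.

4.25 hours

Today: 08:04–12:15 = 4 h 11 min → rounds to 4 h 15 min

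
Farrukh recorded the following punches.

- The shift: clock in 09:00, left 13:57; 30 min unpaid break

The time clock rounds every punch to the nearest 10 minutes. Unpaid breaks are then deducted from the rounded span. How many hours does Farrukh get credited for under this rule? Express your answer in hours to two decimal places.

4.50 hours

The shift: in 09:00→09:00, out 13:57→14:00; 5 h 0 min − 30 min = 4 h 30 min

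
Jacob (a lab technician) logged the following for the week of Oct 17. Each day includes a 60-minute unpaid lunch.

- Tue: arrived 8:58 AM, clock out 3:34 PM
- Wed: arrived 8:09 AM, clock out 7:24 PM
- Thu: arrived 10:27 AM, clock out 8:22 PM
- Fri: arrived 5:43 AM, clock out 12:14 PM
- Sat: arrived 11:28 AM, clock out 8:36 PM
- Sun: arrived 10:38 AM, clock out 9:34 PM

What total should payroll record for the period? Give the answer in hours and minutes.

Tue: 8:58 AM–3:34 PM = 6 h 36 min; less 60 min break → 5 h 36 min
Wed: 8:09 AM–7:24 PM = 11 h 15 min; less 60 min break → 10 h 15 min
Thu: 10:27 AM–8:22 PM = 9 h 55 min; less 60 min break → 8 h 55 min
Fri: 5:43 AM–12:14 PM = 6 h 31 min; less 60 min break → 5 h 31 min
Sat: 11:28 AM–8:36 PM = 9 h 8 min; less 60 min break → 8 h 8 min
Sun: 10:38 AM–9:34 PM = 10 h 56 min; less 60 min break → 9 h 56 min
Total: 5 h 36 min + 10 h 15 min + 8 h 55 min + 5 h 31 min + 8 h 8 min + 9 h 56 min = 48 h 21 min.

48 h 21 min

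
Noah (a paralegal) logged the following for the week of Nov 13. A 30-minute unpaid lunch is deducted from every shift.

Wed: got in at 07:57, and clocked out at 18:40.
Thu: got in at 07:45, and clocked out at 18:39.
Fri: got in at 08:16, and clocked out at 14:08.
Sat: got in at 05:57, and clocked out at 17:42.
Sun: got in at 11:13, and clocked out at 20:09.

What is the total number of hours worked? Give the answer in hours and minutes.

Wed: 07:57–18:40 = 10 h 43 min; less 30 min break → 10 h 13 min
Thu: 07:45–18:39 = 10 h 54 min; less 30 min break → 10 h 24 min
Fri: 08:16–14:08 = 5 h 52 min; less 30 min break → 5 h 22 min
Sat: 05:57–17:42 = 11 h 45 min; less 30 min break → 11 h 15 min
Sun: 11:13–20:09 = 8 h 56 min; less 30 min break → 8 h 26 min
Total: 10 h 13 min + 10 h 24 min + 5 h 22 min + 11 h 15 min + 8 h 26 min = 45 h 40 min.

45 h 40 min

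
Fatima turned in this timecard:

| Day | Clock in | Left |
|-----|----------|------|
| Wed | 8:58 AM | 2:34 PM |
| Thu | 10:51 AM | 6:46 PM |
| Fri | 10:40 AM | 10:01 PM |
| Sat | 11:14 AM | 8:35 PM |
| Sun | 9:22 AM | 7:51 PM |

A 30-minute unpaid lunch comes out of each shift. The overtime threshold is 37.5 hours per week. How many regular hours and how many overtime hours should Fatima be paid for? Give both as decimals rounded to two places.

Wed: 8:58 AM–2:34 PM = 5 h 36 min; less 30 min break → 5 h 6 min
Thu: 10:51 AM–6:46 PM = 7 h 55 min; less 30 min break → 7 h 25 min
Fri: 10:40 AM–10:01 PM = 11 h 21 min; less 30 min break → 10 h 51 min
Sat: 11:14 AM–8:35 PM = 9 h 21 min; less 30 min break → 8 h 51 min
Sun: 9:22 AM–7:51 PM = 10 h 29 min; less 30 min break → 9 h 59 min
Total worked: 42 h 12 min = 42.20 h.
Threshold 37.5 h → overtime 4 h 42 min, regular 37 h 30 min.

Regular 37.50 hours, overtime 4.70 hours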